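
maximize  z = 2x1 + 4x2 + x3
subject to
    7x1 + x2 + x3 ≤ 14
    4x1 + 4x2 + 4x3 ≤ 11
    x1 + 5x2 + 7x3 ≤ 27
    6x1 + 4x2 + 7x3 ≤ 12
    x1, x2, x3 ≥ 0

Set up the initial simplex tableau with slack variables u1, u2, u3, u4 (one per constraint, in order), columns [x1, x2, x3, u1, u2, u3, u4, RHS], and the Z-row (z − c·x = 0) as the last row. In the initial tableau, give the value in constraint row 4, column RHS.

The RHS of constraint 4 is b_4 = 12.

12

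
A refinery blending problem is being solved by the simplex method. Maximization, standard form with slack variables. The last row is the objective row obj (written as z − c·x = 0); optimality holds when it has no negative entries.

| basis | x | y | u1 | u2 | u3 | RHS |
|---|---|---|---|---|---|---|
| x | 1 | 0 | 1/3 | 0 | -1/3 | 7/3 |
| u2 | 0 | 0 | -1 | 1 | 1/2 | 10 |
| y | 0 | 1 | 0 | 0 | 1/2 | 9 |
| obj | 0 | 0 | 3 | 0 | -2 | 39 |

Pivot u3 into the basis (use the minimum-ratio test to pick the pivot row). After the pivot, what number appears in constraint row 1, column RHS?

Ratio test on column u3 — row 1: entry -1/3 ≤ 0; row 2: 10/(1/2) = 20; row 3: 9/(1/2) = 18. Minimum is 18 at row 3 (y leaves); pivot element 1/2.
Divide row 3 by 1/2; eliminate column u3 from the other rows.
Row 1 update in column RHS: 7/3 − (-1/3)·18 = 25/3.

25/3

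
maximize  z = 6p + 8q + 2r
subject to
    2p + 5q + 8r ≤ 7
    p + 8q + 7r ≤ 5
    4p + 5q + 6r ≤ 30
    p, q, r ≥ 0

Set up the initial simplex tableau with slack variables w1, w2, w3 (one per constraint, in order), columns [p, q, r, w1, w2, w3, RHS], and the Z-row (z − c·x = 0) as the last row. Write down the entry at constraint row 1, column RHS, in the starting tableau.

The RHS of constraint 1 is b_1 = 7.

7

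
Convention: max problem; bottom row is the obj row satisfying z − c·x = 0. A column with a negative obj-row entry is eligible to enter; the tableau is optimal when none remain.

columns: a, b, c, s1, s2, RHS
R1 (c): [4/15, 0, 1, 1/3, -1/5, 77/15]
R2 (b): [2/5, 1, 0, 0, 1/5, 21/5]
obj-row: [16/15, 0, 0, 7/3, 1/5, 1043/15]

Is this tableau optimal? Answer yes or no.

yes

Every obj-row coefficient is ≥ 0, so the tableau is optimal.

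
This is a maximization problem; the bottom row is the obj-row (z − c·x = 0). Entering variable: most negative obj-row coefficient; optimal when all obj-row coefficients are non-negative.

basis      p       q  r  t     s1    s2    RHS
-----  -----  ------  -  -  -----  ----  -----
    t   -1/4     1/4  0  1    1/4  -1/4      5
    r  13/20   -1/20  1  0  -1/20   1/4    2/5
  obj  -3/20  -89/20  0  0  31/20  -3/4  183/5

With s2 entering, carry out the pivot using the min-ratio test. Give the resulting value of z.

Ratio test on column s2 — row 1: entry -1/4 ≤ 0; row 2: (2/5)/(1/4) = 8/5. Minimum is 8/5 at row 2 (r leaves); pivot element 1/4.
Pivot on row 2; the obj-row RHS becomes 183/5 − (-3/4)·(8/5) = 189/5.

189/5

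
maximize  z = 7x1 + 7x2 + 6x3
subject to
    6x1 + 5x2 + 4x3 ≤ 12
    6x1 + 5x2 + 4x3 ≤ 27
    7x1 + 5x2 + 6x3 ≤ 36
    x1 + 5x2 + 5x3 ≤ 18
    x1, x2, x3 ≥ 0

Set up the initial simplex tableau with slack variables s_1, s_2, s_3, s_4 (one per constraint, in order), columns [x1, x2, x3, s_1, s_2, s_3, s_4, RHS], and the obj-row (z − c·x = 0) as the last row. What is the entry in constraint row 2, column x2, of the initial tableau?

Constraint 2 has coefficient 5 on x2.

5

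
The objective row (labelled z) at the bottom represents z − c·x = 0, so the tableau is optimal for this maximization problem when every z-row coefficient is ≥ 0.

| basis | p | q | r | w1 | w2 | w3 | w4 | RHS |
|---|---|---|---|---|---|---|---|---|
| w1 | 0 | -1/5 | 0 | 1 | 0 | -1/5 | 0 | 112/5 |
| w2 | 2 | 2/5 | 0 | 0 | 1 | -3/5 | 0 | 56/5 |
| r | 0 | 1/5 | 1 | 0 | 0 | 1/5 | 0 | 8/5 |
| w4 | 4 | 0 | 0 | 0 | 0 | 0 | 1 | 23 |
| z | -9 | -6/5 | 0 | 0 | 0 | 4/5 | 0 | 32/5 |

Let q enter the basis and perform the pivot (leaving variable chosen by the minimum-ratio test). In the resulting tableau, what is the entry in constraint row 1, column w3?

0

Ratio test on column q — row 1: entry -1/5 ≤ 0; row 2: (56/5)/(2/5) = 28; row 3: (8/5)/(1/5) = 8; row 4: entry 0 ≤ 0. Minimum is 8 at row 3 (r leaves); pivot element 1/5.
Divide row 3 by 1/5; eliminate column q from the other rows.
Row 1 update in column w3: -1/5 − (-1/5)·1 = 0.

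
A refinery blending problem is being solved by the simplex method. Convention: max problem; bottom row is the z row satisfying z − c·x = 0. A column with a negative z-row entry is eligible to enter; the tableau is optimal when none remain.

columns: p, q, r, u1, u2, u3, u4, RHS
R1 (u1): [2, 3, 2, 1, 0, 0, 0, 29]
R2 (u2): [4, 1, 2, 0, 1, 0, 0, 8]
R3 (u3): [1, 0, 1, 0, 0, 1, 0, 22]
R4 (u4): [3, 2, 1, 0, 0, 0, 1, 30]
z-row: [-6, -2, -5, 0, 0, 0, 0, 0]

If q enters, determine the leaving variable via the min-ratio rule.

u2

Column q entries and ratios — u1: 29/3 = 29/3; u2: 8/1 = 8; u3: 0 ≤ 0, skip; u4: 30/2 = 15.
Smallest ratio is 8 in the row of u2, so u2 leaves.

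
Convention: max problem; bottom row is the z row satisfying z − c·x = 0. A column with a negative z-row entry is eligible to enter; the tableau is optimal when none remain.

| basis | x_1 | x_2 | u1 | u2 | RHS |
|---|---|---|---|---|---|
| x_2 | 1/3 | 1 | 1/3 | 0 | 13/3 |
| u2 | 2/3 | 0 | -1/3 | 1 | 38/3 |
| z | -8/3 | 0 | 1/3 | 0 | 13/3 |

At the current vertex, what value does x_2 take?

x_2 is basic (row 1); its value is the RHS of that row, 13/3.

13/3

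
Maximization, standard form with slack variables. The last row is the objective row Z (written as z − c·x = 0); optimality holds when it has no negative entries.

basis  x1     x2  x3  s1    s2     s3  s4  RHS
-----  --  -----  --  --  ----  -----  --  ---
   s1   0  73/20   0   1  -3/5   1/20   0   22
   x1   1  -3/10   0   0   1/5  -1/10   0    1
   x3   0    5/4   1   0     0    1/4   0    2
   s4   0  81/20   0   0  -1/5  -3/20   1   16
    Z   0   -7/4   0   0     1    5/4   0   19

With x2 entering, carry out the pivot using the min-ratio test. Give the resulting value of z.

Ratio test on column x2 — row 1: 22/(73/20) = 440/73; row 2: entry -3/10 ≤ 0; row 3: 2/(5/4) = 8/5; row 4: 16/(81/20) = 320/81. Minimum is 8/5 at row 3 (x3 leaves); pivot element 5/4.
Pivot on row 3; the Z-row RHS becomes 19 − (-7/4)·(8/5) = 109/5.

109/5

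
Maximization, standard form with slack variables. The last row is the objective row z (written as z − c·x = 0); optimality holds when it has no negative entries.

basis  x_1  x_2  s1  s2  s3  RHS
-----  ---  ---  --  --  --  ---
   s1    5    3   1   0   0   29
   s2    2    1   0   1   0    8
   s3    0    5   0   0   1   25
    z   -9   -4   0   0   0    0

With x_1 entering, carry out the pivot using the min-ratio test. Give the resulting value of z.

36

Ratio test on column x_1 — row 1: 29/5 = 29/5; row 2: 8/2 = 4; row 3: entry 0 ≤ 0. Minimum is 4 at row 2 (s2 leaves); pivot element 2.
Pivot on row 2; the z-row RHS becomes 0 − (-9)·4 = 36.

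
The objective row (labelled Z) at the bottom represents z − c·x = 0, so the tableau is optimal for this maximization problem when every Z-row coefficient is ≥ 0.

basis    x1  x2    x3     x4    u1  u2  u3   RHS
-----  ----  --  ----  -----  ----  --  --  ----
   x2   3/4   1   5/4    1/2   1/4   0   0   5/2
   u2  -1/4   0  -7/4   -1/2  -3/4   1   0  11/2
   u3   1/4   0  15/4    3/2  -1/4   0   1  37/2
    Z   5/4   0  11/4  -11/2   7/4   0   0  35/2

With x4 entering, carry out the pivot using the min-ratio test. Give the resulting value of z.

Ratio test on column x4 — row 1: (5/2)/(1/2) = 5; row 2: entry -1/2 ≤ 0; row 3: (37/2)/(3/2) = 37/3. Minimum is 5 at row 1 (x2 leaves); pivot element 1/2.
Pivot on row 1; the Z-row RHS becomes 35/2 − (-11/2)·5 = 45.

45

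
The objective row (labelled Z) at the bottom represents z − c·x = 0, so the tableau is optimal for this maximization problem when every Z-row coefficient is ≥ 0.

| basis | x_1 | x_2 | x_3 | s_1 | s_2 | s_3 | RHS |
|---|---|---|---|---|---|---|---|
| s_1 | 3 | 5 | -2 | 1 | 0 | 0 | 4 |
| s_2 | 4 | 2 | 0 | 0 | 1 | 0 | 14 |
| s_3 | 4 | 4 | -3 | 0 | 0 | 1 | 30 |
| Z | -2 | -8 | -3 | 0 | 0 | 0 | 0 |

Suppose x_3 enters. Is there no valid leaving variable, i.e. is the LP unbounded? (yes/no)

Every constraint-row entry in column x_3 is ≤ 0, so increasing x_3 is unbounded.

yes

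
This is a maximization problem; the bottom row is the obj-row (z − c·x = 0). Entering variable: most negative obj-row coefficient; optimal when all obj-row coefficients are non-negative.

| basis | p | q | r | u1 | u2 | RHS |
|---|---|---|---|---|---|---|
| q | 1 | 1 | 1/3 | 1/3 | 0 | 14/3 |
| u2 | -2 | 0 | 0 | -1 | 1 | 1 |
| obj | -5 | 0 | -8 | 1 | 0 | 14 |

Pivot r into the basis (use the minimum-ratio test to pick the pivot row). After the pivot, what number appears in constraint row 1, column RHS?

14

Ratio test on column r — row 1: (14/3)/(1/3) = 14; row 2: entry 0 ≤ 0. Minimum is 14 at row 1 (q leaves); pivot element 1/3.
Divide row 1 by 1/3; eliminate column r from the other rows.
In the new row 1, the RHS entry is the old entry divided by the pivot: (14/3)/(1/3) = 14.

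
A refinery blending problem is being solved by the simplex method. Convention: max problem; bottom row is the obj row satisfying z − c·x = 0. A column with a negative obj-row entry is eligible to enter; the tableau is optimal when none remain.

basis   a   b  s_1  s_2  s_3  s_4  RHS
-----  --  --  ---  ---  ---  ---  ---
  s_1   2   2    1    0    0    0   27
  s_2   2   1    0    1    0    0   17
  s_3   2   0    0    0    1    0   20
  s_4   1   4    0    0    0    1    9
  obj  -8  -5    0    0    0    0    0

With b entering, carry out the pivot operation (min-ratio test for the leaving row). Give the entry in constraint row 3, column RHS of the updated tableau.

20

Ratio test on column b — row 1: 27/2 = 27/2; row 2: 17/1 = 17; row 3: entry 0 ≤ 0; row 4: 9/4 = 9/4. Minimum is 9/4 at row 4 (s_4 leaves); pivot element 4.
Divide row 4 by 4; eliminate column b from the other rows.
Row 3 update in column RHS: 20 − 0·(9/4) = 20.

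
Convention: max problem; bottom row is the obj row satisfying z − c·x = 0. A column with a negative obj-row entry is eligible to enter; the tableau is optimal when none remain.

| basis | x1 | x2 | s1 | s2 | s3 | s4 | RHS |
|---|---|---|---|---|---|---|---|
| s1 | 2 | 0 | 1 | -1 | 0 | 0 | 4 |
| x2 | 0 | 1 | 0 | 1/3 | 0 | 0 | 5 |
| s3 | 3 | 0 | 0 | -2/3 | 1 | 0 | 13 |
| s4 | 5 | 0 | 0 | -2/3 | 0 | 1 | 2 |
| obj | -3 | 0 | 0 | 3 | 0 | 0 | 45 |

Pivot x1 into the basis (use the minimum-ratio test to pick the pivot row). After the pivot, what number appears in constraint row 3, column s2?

-4/15

Ratio test on column x1 — row 1: 4/2 = 2; row 2: entry 0 ≤ 0; row 3: 13/3 = 13/3; row 4: 2/5 = 2/5. Minimum is 2/5 at row 4 (s4 leaves); pivot element 5.
Divide row 4 by 5; eliminate column x1 from the other rows.
Row 3 update in column s2: -2/3 − 3·(-2/15) = -4/15.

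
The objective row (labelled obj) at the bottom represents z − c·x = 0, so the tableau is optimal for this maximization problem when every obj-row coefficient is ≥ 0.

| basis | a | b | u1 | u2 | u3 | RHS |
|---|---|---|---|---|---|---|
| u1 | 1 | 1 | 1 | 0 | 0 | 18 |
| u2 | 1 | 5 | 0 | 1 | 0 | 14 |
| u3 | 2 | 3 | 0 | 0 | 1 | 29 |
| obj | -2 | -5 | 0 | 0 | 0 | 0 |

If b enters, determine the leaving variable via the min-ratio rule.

Column b entries and ratios — u1: 18/1 = 18; u2: 14/5 = 14/5; u3: 29/3 = 29/3.
Smallest ratio is 14/5 in the row of u2, so u2 leaves.

u2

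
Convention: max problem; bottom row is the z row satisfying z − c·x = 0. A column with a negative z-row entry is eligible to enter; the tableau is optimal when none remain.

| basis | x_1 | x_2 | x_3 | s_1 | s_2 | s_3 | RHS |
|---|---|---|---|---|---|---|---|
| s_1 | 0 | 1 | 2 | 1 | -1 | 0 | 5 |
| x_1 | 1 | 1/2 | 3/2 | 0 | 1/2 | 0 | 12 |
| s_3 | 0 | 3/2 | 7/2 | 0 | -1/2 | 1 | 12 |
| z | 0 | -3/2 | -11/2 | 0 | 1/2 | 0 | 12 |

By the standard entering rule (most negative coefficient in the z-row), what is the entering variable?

Negative z-row entries: x_2: -3/2, x_3: -11/2.
The most negative is -11/2 in column x_3, so x_3 enters.

x_3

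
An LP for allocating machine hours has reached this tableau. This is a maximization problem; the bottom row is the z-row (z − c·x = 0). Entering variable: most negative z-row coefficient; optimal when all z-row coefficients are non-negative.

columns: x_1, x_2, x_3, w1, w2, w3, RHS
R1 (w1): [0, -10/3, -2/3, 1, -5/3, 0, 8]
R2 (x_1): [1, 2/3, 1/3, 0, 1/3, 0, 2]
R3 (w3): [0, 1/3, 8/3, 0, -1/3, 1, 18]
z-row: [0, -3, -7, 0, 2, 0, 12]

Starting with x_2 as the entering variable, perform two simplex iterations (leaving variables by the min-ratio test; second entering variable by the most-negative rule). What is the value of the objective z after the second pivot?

Ratio test on column x_2 — row 1: entry -10/3 ≤ 0; row 2: 2/(2/3) = 3; row 3: 18/(1/3) = 54. Minimum is 3 at row 2 (x_1 leaves); pivot element 2/3.
Pivot on row 2; the z-row RHS becomes 12 − (-3)·3 = 21.
Next entering variable (most negative z-row entry -11/2): x_3.
Ratio test on column x_3 — row 1: 18/1 = 18; row 2: 3/(1/2) = 6; row 3: 17/(5/2) = 34/5. Minimum is 6 at row 2 (x_2 leaves); pivot element 1/2.
After the second pivot the z-row RHS is 21 − (-11/2)·6 = 54.

54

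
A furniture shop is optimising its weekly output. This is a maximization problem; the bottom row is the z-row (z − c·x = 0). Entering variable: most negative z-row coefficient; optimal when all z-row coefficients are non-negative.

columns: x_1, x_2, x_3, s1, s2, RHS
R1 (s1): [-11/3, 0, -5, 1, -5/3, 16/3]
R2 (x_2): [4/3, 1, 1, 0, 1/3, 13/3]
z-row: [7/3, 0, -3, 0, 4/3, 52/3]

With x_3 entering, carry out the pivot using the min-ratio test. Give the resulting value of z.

91/3

Ratio test on column x_3 — row 1: entry -5 ≤ 0; row 2: (13/3)/1 = 13/3. Minimum is 13/3 at row 2 (x_2 leaves); pivot element 1.
Pivot on row 2; the z-row RHS becomes 52/3 − (-3)·(13/3) = 91/3.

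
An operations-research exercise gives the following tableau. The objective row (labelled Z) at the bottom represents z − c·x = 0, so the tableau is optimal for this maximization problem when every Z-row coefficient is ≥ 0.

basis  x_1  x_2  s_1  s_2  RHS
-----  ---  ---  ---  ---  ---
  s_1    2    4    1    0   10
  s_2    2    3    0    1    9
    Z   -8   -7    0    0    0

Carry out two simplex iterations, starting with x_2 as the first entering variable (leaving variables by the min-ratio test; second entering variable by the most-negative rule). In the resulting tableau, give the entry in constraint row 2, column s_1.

Ratio test on column x_2 — row 1: 10/4 = 5/2; row 2: 9/3 = 3. Minimum is 5/2 at row 1 (s_1 leaves); pivot element 4.
Divide row 1 by 4; eliminate column x_2 from the other rows.
Second iteration: most negative Z-row entry is -9/2 in column x_1, so x_1 enters.
Ratio test on column x_1 — row 1: (5/2)/(1/2) = 5; row 2: (3/2)/(1/2) = 3. Minimum is 3 at row 2 (s_2 leaves); pivot element 1/2.
Divide row 2 by 1/2; eliminate column x_1 from the other rows.
After both pivots, the entry at constraint row 2, column s_1 is -3/2.

-3/2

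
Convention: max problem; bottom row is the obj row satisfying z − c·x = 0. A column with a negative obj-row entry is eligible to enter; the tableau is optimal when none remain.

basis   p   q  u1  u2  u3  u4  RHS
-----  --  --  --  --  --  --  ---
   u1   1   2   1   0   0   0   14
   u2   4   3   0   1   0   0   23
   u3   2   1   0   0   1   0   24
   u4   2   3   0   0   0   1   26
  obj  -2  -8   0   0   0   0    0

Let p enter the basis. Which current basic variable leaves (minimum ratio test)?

Column p entries and ratios — u1: 14/1 = 14; u2: 23/4 = 23/4; u3: 24/2 = 12; u4: 26/2 = 13.
Smallest ratio is 23/4 in the row of u2, so u2 leaves.

u2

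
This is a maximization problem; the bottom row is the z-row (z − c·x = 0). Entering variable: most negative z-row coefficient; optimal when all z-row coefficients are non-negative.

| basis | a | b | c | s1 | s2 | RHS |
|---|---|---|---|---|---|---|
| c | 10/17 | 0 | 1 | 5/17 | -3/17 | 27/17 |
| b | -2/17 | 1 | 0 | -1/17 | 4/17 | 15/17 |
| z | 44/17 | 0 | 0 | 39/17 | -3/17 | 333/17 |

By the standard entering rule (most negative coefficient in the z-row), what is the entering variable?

Negative z-row entries: s2: -3/17.
The most negative is -3/17 in column s2, so s2 enters.

s2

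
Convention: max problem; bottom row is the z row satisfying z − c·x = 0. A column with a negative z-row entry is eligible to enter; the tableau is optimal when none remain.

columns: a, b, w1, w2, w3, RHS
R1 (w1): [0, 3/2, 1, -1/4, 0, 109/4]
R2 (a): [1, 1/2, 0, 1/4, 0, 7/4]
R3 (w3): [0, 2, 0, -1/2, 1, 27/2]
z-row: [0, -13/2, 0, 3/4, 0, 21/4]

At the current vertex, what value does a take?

a is basic (row 2); its value is the RHS of that row, 7/4.

7/4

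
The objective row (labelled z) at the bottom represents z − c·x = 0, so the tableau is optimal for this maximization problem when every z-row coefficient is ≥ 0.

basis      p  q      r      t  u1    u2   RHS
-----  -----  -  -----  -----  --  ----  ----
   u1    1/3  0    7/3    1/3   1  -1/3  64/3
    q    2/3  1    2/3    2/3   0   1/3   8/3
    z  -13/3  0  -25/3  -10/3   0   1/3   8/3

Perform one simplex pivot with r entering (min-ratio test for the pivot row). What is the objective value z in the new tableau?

Ratio test on column r — row 1: (64/3)/(7/3) = 64/7; row 2: (8/3)/(2/3) = 4. Minimum is 4 at row 2 (q leaves); pivot element 2/3.
Pivot on row 2; the z-row RHS becomes 8/3 − (-25/3)·4 = 36.

36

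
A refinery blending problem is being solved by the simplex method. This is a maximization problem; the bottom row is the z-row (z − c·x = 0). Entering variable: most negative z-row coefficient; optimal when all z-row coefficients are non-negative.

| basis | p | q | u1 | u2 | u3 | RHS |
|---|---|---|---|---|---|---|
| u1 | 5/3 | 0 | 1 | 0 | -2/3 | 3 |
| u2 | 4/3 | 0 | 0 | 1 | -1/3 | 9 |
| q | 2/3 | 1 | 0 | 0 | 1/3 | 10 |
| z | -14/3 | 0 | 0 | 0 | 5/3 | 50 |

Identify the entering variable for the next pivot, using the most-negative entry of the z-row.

Negative z-row entries: p: -14/3.
The most negative is -14/3 in column p, so p enters.

p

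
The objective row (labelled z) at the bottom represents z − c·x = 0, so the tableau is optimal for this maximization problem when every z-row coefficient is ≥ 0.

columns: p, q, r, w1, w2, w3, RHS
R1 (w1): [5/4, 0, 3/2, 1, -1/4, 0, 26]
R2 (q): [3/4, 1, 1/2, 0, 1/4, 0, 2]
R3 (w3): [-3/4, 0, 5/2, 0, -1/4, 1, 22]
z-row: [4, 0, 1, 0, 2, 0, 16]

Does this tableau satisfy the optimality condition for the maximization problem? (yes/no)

yes

Every z-row coefficient is ≥ 0, so the tableau is optimal.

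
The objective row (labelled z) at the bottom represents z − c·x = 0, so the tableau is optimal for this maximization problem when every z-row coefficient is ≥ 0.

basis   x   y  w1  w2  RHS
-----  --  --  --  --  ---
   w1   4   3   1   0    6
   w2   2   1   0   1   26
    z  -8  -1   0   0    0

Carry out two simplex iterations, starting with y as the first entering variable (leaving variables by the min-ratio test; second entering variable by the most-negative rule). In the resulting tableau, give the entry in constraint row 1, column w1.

Ratio test on column y — row 1: 6/3 = 2; row 2: 26/1 = 26. Minimum is 2 at row 1 (w1 leaves); pivot element 3.
Divide row 1 by 3; eliminate column y from the other rows.
Second iteration: most negative z-row entry is -20/3 in column x, so x enters.
Ratio test on column x — row 1: 2/(4/3) = 3/2; row 2: 24/(2/3) = 36. Minimum is 3/2 at row 1 (y leaves); pivot element 4/3.
Divide row 1 by 4/3; eliminate column x from the other rows.
After both pivots, the entry at constraint row 1, column w1 is 1/4.

1/4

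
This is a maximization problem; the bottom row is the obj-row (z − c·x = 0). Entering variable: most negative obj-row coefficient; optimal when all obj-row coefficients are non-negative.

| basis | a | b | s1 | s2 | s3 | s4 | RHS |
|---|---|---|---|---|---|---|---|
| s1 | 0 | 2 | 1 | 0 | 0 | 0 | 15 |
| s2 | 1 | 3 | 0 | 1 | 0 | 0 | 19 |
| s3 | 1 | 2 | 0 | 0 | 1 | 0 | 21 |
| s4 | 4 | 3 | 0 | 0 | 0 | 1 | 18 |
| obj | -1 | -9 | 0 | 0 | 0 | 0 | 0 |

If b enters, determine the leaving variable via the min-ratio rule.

Column b entries and ratios — s1: 15/2 = 15/2; s2: 19/3 = 19/3; s3: 21/2 = 21/2; s4: 18/3 = 6.
Smallest ratio is 6 in the row of s4, so s4 leaves.

s4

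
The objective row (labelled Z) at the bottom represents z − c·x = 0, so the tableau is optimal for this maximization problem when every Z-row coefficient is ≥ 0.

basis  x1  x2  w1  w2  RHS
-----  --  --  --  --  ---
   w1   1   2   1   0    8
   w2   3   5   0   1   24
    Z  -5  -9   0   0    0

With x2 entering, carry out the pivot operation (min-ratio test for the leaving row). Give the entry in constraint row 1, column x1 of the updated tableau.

Ratio test on column x2 — row 1: 8/2 = 4; row 2: 24/5 = 24/5. Minimum is 4 at row 1 (w1 leaves); pivot element 2.
Divide row 1 by 2; eliminate column x2 from the other rows.
In the new row 1, the x1 entry is the old entry divided by the pivot: 1/2 = 1/2.

1/2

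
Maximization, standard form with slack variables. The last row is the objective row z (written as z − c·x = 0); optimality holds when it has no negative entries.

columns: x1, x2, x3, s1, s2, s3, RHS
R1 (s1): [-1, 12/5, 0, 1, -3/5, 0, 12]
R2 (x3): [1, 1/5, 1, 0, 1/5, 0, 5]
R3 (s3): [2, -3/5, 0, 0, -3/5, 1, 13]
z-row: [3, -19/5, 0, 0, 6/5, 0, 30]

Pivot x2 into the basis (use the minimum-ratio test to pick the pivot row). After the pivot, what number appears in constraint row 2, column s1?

Ratio test on column x2 — row 1: 12/(12/5) = 5; row 2: 5/(1/5) = 25; row 3: entry -3/5 ≤ 0. Minimum is 5 at row 1 (s1 leaves); pivot element 12/5.
Divide row 1 by 12/5; eliminate column x2 from the other rows.
Row 2 update in column s1: 0 − (1/5)·(5/12) = -1/12.

-1/12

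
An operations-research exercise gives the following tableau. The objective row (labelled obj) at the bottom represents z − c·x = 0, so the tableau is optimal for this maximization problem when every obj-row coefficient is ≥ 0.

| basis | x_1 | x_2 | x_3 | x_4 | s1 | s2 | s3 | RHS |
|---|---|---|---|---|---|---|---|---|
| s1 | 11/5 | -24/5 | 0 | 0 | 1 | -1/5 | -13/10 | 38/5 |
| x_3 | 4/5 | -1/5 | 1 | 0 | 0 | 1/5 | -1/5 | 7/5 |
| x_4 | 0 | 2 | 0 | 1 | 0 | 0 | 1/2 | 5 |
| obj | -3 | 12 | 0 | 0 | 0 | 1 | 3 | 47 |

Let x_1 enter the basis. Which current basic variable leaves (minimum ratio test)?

Column x_1 entries and ratios — s1: (38/5)/(11/5) = 38/11; x_3: (7/5)/(4/5) = 7/4; x_4: 0 ≤ 0, skip.
Smallest ratio is 7/4 in the row of x_3, so x_3 leaves.

x_3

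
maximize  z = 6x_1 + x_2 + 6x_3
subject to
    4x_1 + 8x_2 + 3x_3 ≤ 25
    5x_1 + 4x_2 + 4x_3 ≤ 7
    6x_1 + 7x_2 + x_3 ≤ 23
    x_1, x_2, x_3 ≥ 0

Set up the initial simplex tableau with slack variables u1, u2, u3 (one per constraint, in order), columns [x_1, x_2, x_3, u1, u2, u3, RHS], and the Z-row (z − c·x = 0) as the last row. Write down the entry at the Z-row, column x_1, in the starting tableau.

The Z-row carries the negated objective coefficients: the x_1 entry is -6.

-6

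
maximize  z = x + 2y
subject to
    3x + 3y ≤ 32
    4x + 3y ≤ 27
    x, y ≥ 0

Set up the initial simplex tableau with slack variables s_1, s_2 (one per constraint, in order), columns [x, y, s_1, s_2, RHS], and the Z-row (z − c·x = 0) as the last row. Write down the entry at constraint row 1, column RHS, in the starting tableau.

32

The RHS of constraint 1 is b_1 = 32.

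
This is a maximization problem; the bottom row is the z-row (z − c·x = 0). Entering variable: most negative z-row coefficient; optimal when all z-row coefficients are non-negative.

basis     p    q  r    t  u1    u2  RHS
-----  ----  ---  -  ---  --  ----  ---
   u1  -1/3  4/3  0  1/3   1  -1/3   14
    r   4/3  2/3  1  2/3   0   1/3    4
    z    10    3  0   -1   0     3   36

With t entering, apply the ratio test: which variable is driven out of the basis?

r

Column t entries and ratios — u1: 14/(1/3) = 42; r: 4/(2/3) = 6.
Smallest ratio is 6 in the row of r, so r leaves.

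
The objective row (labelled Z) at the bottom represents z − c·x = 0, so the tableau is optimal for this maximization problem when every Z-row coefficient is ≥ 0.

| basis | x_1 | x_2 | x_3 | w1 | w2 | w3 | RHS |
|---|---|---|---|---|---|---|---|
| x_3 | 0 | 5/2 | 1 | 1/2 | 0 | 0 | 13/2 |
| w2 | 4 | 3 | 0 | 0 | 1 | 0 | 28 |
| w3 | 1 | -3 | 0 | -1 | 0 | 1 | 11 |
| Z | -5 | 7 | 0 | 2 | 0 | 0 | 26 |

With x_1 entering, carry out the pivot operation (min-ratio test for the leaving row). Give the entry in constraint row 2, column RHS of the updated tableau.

Ratio test on column x_1 — row 1: entry 0 ≤ 0; row 2: 28/4 = 7; row 3: 11/1 = 11. Minimum is 7 at row 2 (w2 leaves); pivot element 4.
Divide row 2 by 4; eliminate column x_1 from the other rows.
In the new row 2, the RHS entry is the old entry divided by the pivot: 28/4 = 7.

7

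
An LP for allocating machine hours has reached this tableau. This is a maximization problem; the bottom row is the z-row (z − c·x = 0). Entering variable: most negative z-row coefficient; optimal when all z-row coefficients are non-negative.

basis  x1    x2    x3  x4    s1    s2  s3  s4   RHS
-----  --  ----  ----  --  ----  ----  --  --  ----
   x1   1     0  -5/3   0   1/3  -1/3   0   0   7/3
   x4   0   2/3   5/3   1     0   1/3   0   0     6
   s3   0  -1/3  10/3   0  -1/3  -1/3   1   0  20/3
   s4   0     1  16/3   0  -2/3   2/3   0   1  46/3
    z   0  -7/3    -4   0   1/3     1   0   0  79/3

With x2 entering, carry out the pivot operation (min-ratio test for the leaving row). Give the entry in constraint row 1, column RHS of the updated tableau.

7/3

Ratio test on column x2 — row 1: entry 0 ≤ 0; row 2: 6/(2/3) = 9; row 3: entry -1/3 ≤ 0; row 4: (46/3)/1 = 46/3. Minimum is 9 at row 2 (x4 leaves); pivot element 2/3.
Divide row 2 by 2/3; eliminate column x2 from the other rows.
Row 1 update in column RHS: 7/3 − 0·9 = 7/3.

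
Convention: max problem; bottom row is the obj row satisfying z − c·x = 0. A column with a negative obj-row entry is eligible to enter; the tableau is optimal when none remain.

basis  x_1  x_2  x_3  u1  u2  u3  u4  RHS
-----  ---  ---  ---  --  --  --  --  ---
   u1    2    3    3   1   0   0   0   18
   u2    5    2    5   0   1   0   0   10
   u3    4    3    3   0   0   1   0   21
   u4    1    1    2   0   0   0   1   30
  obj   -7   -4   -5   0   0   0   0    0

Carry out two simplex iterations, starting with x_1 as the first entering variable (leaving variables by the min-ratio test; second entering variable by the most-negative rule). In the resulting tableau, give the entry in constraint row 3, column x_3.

Ratio test on column x_1 — row 1: 18/2 = 9; row 2: 10/5 = 2; row 3: 21/4 = 21/4; row 4: 30/1 = 30. Minimum is 2 at row 2 (u2 leaves); pivot element 5.
Divide row 2 by 5; eliminate column x_1 from the other rows.
Second iteration: most negative obj-row entry is -6/5 in column x_2, so x_2 enters.
Ratio test on column x_2 — row 1: 14/(11/5) = 70/11; row 2: 2/(2/5) = 5; row 3: 13/(7/5) = 65/7; row 4: 28/(3/5) = 140/3. Minimum is 5 at row 2 (x_1 leaves); pivot element 2/5.
Divide row 2 by 2/5; eliminate column x_2 from the other rows.
After both pivots, the entry at constraint row 3, column x_3 is -9/2.

-9/2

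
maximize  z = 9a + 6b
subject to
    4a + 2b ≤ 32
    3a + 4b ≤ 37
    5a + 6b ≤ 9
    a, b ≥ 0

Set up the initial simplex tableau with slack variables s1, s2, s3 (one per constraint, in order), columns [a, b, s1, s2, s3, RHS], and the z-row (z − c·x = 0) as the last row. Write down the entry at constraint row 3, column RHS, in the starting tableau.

9

The RHS of constraint 3 is b_3 = 9.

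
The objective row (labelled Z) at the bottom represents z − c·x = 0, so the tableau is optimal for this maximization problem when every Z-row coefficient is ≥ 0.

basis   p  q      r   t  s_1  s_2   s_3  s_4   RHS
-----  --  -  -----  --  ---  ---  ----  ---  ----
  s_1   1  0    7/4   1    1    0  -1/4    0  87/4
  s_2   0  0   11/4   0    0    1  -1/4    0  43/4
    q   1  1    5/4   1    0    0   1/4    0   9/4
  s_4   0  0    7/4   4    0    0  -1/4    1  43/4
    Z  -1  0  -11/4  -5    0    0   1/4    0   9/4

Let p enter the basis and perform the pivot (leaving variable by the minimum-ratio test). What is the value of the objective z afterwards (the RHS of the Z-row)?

Ratio test on column p — row 1: (87/4)/1 = 87/4; row 2: entry 0 ≤ 0; row 3: (9/4)/1 = 9/4; row 4: entry 0 ≤ 0. Minimum is 9/4 at row 3 (q leaves); pivot element 1.
Pivot on row 3; the Z-row RHS becomes 9/4 − (-1)·(9/4) = 9/2.

9/2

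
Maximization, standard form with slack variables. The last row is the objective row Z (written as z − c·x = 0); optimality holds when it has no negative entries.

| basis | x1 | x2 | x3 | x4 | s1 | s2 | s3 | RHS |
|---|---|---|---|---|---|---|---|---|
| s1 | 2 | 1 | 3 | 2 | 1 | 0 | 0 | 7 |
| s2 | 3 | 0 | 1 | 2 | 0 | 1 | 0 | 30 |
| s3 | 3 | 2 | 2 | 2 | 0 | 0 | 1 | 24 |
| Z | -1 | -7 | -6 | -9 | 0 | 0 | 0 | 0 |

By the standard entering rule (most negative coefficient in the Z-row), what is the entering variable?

Negative Z-row entries: x1: -1, x2: -7, x3: -6, x4: -9.
The most negative is -9 in column x4, so x4 enters.

x4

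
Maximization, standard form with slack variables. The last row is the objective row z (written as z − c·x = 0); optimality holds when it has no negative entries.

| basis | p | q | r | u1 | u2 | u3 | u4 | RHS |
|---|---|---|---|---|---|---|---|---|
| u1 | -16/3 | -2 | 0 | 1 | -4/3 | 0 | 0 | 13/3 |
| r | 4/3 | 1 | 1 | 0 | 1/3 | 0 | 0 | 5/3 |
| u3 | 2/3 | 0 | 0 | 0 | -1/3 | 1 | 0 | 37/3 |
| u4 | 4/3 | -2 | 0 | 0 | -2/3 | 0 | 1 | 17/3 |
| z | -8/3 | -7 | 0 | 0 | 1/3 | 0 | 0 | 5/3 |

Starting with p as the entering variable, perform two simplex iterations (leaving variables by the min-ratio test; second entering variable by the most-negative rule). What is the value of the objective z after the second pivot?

40/3

Ratio test on column p — row 1: entry -16/3 ≤ 0; row 2: (5/3)/(4/3) = 5/4; row 3: (37/3)/(2/3) = 37/2; row 4: (17/3)/(4/3) = 17/4. Minimum is 5/4 at row 2 (r leaves); pivot element 4/3.
Pivot on row 2; the z-row RHS becomes 5/3 − (-8/3)·(5/4) = 5.
Next entering variable (most negative z-row entry -5): q.
Ratio test on column q — row 1: 11/2 = 11/2; row 2: (5/4)/(3/4) = 5/3; row 3: entry -1/2 ≤ 0; row 4: entry -3 ≤ 0. Minimum is 5/3 at row 2 (p leaves); pivot element 3/4.
After the second pivot the z-row RHS is 5 − (-5)·(5/3) = 40/3.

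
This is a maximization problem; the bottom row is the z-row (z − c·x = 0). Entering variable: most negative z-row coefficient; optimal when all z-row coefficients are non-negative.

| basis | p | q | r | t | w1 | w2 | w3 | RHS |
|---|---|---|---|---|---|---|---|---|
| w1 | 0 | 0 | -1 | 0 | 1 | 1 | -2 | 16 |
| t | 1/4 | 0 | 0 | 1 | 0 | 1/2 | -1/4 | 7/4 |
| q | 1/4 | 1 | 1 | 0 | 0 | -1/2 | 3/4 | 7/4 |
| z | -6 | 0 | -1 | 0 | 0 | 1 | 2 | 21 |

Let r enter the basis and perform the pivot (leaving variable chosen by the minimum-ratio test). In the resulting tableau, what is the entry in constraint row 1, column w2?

1/2

Ratio test on column r — row 1: entry -1 ≤ 0; row 2: entry 0 ≤ 0; row 3: (7/4)/1 = 7/4. Minimum is 7/4 at row 3 (q leaves); pivot element 1.
Divide row 3 by 1; eliminate column r from the other rows.
Row 1 update in column w2: 1 − (-1)·(-1/2) = 1/2.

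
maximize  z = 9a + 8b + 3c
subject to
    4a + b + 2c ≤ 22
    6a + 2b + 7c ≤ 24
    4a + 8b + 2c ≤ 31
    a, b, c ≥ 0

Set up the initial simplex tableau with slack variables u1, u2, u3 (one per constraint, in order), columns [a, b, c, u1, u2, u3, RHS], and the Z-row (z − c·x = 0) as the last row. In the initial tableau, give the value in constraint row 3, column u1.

Slack u1 belongs to constraint 1; its column is the unit vector e_1, so the entry in row 3 is 0.

0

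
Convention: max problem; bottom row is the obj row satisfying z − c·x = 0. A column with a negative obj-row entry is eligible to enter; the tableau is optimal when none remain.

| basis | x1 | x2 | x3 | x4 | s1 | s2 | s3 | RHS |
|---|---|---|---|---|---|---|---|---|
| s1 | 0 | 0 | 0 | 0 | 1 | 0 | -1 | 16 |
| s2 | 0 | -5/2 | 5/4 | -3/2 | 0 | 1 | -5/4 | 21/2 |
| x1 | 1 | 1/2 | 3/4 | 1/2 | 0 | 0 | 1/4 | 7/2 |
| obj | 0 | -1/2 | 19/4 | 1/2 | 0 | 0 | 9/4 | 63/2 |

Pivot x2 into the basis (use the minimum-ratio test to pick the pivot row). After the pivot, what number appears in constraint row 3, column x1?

Ratio test on column x2 — row 1: entry 0 ≤ 0; row 2: entry -5/2 ≤ 0; row 3: (7/2)/(1/2) = 7. Minimum is 7 at row 3 (x1 leaves); pivot element 1/2.
Divide row 3 by 1/2; eliminate column x2 from the other rows.
In the new row 3, the x1 entry is the old entry divided by the pivot: 1/(1/2) = 2.

2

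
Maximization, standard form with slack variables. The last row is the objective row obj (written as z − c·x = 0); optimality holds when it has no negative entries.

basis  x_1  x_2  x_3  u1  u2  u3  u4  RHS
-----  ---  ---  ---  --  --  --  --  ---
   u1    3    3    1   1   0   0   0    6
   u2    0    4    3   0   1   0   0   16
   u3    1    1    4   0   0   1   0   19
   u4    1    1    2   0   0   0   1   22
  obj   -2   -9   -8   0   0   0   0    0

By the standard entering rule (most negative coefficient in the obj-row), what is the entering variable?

Negative obj-row entries: x_1: -2, x_2: -9, x_3: -8.
The most negative is -9 in column x_2, so x_2 enters.

x_2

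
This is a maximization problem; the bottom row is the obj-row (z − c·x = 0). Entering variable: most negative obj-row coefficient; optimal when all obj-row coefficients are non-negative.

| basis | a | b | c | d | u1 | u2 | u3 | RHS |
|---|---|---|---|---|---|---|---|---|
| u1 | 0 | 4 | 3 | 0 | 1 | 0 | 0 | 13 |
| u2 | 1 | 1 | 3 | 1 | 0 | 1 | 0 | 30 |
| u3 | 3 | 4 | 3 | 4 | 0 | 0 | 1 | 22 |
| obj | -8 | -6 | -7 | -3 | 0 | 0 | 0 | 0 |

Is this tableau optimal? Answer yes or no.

The obj-row has a negative entry -8 in column a, so it is not optimal.

no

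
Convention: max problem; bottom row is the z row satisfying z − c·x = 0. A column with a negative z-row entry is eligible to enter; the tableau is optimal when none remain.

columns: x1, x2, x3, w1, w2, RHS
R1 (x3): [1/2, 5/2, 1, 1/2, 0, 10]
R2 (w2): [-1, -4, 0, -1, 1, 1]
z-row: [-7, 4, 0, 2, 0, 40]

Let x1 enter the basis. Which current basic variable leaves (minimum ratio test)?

Column x1 entries and ratios — x3: 10/(1/2) = 20; w2: -1 ≤ 0, skip.
Smallest ratio is 20 in the row of x3, so x3 leaves.

x3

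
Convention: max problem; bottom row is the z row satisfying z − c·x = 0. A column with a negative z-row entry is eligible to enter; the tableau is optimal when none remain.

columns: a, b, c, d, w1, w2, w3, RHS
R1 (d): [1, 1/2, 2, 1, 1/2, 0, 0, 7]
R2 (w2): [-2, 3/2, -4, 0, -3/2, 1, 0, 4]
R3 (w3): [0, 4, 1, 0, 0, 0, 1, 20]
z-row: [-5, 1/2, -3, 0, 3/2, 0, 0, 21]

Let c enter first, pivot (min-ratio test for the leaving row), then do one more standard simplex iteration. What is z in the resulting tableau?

Ratio test on column c — row 1: 7/2 = 7/2; row 2: entry -4 ≤ 0; row 3: 20/1 = 20. Minimum is 7/2 at row 1 (d leaves); pivot element 2.
Pivot on row 1; the z-row RHS becomes 21 − (-3)·(7/2) = 63/2.
Next entering variable (most negative z-row entry -7/2): a.
Ratio test on column a — row 1: (7/2)/(1/2) = 7; row 2: entry 0 ≤ 0; row 3: entry -1/2 ≤ 0. Minimum is 7 at row 1 (c leaves); pivot element 1/2.
After the second pivot the z-row RHS is 63/2 − (-7/2)·7 = 56.

56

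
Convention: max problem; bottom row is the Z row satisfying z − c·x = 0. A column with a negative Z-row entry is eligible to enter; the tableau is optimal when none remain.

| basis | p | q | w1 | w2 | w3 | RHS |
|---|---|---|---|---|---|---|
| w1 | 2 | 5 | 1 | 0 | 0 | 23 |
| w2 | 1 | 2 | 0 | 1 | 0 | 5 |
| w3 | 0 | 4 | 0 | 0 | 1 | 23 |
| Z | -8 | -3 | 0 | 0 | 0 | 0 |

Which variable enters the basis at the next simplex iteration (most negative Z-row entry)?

p

Negative Z-row entries: p: -8, q: -3.
The most negative is -8 in column p, so p enters.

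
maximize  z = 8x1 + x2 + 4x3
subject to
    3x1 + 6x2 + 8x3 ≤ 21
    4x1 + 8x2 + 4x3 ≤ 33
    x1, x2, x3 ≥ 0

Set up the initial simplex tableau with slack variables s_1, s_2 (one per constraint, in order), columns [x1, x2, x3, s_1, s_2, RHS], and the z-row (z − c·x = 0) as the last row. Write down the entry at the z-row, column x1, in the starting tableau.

The z-row carries the negated objective coefficients: the x1 entry is -8.

-8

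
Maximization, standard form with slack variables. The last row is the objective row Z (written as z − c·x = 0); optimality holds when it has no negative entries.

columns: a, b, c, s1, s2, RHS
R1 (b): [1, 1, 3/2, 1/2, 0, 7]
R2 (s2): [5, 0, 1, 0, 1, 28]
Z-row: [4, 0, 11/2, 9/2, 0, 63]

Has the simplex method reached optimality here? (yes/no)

Every Z-row coefficient is ≥ 0, so the tableau is optimal.

yes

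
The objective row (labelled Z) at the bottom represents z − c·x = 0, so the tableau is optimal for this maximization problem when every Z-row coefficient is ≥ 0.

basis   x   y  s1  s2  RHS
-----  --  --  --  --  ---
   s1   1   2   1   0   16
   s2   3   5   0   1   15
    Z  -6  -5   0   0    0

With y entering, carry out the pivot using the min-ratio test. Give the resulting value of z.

Ratio test on column y — row 1: 16/2 = 8; row 2: 15/5 = 3. Minimum is 3 at row 2 (s2 leaves); pivot element 5.
Pivot on row 2; the Z-row RHS becomes 0 − (-5)·3 = 15.

15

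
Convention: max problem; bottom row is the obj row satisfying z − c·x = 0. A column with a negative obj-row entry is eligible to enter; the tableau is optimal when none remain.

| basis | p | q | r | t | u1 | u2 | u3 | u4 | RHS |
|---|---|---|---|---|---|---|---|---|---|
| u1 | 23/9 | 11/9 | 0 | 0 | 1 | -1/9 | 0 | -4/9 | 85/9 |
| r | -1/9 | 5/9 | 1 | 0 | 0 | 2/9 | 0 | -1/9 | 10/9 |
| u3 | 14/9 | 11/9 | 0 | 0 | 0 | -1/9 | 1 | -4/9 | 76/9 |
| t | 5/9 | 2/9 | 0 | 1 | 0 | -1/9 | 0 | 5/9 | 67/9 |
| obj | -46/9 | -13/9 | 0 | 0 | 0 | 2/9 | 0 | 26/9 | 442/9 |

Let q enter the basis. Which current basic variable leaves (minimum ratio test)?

r

Column q entries and ratios — u1: (85/9)/(11/9) = 85/11; r: (10/9)/(5/9) = 2; u3: (76/9)/(11/9) = 76/11; t: (67/9)/(2/9) = 67/2.
Smallest ratio is 2 in the row of r, so r leaves.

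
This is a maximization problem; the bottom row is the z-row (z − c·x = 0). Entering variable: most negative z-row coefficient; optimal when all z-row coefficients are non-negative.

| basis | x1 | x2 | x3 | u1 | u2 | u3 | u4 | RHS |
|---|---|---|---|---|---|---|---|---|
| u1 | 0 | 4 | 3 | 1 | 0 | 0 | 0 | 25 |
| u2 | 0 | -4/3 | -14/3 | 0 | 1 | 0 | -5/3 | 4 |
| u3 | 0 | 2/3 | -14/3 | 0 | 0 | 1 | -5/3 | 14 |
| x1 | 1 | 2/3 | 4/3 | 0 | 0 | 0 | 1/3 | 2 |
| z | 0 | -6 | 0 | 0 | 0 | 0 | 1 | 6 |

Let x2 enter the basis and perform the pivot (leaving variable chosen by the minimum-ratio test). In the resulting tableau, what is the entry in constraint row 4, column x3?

Ratio test on column x2 — row 1: 25/4 = 25/4; row 2: entry -4/3 ≤ 0; row 3: 14/(2/3) = 21; row 4: 2/(2/3) = 3. Minimum is 3 at row 4 (x1 leaves); pivot element 2/3.
Divide row 4 by 2/3; eliminate column x2 from the other rows.
In the new row 4, the x3 entry is the old entry divided by the pivot: (4/3)/(2/3) = 2.

2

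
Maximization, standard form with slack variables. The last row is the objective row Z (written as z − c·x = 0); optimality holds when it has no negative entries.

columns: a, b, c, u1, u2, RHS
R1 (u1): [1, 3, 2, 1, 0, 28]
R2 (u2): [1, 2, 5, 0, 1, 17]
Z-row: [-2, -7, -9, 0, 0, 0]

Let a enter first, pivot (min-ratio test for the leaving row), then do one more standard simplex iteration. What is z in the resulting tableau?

119/2

Ratio test on column a — row 1: 28/1 = 28; row 2: 17/1 = 17. Minimum is 17 at row 2 (u2 leaves); pivot element 1.
Pivot on row 2; the Z-row RHS becomes 0 − (-2)·17 = 34.
Next entering variable (most negative Z-row entry -3): b.
Ratio test on column b — row 1: 11/1 = 11; row 2: 17/2 = 17/2. Minimum is 17/2 at row 2 (a leaves); pivot element 2.
After the second pivot the Z-row RHS is 34 − (-3)·(17/2) = 119/2.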